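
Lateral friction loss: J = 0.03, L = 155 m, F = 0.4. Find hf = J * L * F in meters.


hf = J * L * F = 0.03 * 155 * 0.4 = 1.8600 m

1.8600 m


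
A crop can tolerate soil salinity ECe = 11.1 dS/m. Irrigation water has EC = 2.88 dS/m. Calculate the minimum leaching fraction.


LR = ECiw / (5*ECe - ECiw)
LR = 2.88 / (5*11.1 - 2.88)
LR = 2.88 / 52.6200

0.0547


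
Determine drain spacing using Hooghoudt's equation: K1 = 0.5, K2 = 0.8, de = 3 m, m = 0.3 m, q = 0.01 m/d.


S^2 = 8*K2*de*m/q + 4*K1*m^2/q
S^2 = 8*0.8*3*0.3/0.01 + 4*0.5*0.3^2/0.01
S = sqrt(594.0000)

24.3721 m


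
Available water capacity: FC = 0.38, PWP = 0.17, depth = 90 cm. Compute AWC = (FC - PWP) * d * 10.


AWC = (FC - PWP) * d * 10
AWC = (0.38 - 0.17) * 90 * 10
AWC = 0.2100 * 90 * 10

189.0000 mm


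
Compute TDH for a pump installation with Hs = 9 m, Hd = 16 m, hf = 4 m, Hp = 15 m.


TDH = Hs + Hd + hf + Hp = 9 + 16 + 4 + 15 = 44

44 m


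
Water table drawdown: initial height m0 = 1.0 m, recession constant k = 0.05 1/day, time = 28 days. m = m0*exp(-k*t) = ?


m = m0 * exp(-k*t)
m = 1.0 * exp(-0.05 * 28)
m = 1.0 * exp(-1.4000)

0.2466 m


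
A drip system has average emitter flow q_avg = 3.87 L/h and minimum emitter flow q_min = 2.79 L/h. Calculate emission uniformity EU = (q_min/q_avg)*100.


EU = (q_min/q_avg)*100 = (2.79/3.87)*100 = 72.0930%

72.0930 %


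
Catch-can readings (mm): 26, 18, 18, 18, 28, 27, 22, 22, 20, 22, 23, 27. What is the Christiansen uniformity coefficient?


mean = 22.583333 mm
MAD = 3.013889 mm
CU = (1 - 3.013889/22.583333)*100

86.6544 %


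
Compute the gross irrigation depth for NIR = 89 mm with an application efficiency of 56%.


Ea = 56% = 0.56
GID = NIR / Ea = 89 / 0.56 = 158.9286 mm

158.9286 mm


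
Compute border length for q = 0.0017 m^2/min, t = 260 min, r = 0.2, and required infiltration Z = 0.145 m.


L = q*t/((1+r)*Z)
L = 0.0017*260/((1+0.2)*0.145)
L = 0.442/0.174

2.5402 m


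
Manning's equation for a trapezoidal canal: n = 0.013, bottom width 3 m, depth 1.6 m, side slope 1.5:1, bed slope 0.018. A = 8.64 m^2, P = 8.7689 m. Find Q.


R = A/P = 8.64/8.7689 = 0.985300
Q = (1/0.013) * 8.64 * 0.985300^(2/3) * 0.018^0.5

88.2915 m^3/s


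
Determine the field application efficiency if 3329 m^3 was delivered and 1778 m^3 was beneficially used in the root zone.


Ea = V_root / V_field * 100 = 1778 / 3329 * 100 = 53.4094%

53.4094 %


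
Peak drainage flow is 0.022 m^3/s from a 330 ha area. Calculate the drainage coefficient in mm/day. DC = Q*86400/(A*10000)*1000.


DC = Q * 86400 / (A * 10000) * 1000
DC = 0.022 * 86400 / (330 * 10000) * 1000
DC = 1900800.0000 / 3300000

0.5760 mm/day


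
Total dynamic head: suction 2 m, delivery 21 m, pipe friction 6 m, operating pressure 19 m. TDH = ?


TDH = Hs + Hd + hf + Hp = 2 + 21 + 6 + 19 = 48

48 m


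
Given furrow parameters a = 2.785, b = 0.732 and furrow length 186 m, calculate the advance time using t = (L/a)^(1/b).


t = (L/a)^(1/b)
t = (186/2.785)^(1/0.732)
t = 66.786355^(1/0.732)

310.9874 min


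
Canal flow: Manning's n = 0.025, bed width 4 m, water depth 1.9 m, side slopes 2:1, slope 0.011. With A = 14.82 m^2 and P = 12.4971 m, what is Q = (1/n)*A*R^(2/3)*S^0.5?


R = A/P = 14.82/12.4971 = 1.185875
Q = (1/0.025) * 14.82 * 1.185875^(2/3) * 0.011^0.5

69.6568 m^3/s


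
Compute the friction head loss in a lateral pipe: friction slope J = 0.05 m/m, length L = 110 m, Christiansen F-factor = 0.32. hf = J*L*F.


hf = J * L * F = 0.05 * 110 * 0.32 = 1.7600 m

1.7600 m


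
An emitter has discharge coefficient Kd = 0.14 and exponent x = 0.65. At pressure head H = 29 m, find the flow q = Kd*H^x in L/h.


q = Kd * H^x = 0.14 * 29^0.65 = 0.14 * 8.923982

1.2494 L/h


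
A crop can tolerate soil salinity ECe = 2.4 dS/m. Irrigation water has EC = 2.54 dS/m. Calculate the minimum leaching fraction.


LR = ECiw / (5*ECe - ECiw)
LR = 2.54 / (5*2.4 - 2.54)
LR = 2.54 / 9.4600

0.2685


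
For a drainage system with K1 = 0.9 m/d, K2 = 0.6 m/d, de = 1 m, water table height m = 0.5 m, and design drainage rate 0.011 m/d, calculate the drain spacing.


S^2 = 8*K2*de*m/q + 4*K1*m^2/q
S^2 = 8*0.6*1*0.5/0.011 + 4*0.9*0.5^2/0.011
S = sqrt(300.0000)

17.3205 m


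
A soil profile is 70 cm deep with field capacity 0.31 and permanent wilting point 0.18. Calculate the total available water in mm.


AWC = (FC - PWP) * d * 10
AWC = (0.31 - 0.18) * 70 * 10
AWC = 0.1300 * 70 * 10

91.0000 mm


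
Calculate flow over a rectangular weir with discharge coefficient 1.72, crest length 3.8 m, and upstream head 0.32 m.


Q = C * L * H^(3/2) = 1.72 * 3.8 * 0.32^1.5 = 1.72 * 3.8 * 0.181019

1.1831 m^3/s


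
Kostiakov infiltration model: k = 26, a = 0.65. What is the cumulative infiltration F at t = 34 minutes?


F = k * t^a = 26 * 34^0.65
F = 26 * 9.896037

257.2970 mm


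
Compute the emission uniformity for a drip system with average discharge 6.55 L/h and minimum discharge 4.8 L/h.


EU = (q_min/q_avg)*100 = (4.8/6.55)*100 = 73.2824%

73.2824 %


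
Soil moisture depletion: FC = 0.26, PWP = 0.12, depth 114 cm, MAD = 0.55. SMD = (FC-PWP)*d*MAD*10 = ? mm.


SMD = (FC - PWP) * d * MAD * 10
SMD = (0.26 - 0.12) * 114 * 0.55 * 10
SMD = 0.1400 * 114 * 0.55 * 10

87.7800 mm


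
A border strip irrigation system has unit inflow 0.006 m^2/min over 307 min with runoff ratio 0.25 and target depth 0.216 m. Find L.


L = q*t/((1+r)*Z)
L = 0.006*307/((1+0.25)*0.216)
L = 1.842/0.27

6.8222 m


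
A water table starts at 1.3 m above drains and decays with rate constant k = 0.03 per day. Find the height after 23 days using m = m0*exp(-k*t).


m = m0 * exp(-k*t)
m = 1.3 * exp(-0.03 * 23)
m = 1.3 * exp(-0.6900)

0.6520 m


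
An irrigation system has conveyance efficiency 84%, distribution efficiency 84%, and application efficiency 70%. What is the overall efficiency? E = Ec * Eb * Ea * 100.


Ec = 0.84, Eb = 0.84, Ea = 0.7
E = 0.84 * 0.84 * 0.7 * 100 = 49.3920%

49.3920 %


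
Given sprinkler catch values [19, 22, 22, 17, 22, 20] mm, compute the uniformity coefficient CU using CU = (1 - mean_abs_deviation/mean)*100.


mean = 20.333333 mm
MAD = 1.666667 mm
CU = (1 - 1.666667/20.333333)*100

91.8033 %


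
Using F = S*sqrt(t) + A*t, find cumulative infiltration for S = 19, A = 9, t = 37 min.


F = S*sqrt(t) + A*t
F = 19*sqrt(37) + 9*37
F = 19*6.082763 + 333

448.5725 mm


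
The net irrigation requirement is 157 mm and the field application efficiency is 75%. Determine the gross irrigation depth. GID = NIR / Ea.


Ea = 75% = 0.75
GID = NIR / Ea = 157 / 0.75 = 209.3333 mm

209.3333 mm


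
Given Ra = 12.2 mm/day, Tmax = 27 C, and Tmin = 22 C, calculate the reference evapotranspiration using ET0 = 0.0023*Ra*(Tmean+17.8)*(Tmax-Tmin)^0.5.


Tmean = (Tmax + Tmin)/2 = (27 + 22)/2 = 24.5
ET0 = 0.0023 * 12.2 * (24.5 + 17.8) * sqrt(27 - 22)
ET0 = 0.0023 * 12.2 * 42.3 * 2.236068

2.6541 mm/day


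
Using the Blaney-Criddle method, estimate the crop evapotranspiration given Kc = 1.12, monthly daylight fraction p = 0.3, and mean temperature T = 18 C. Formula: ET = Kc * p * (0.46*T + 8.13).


ET = Kc * p * (0.46*T + 8.13)
ET = 1.12 * 0.3 * (0.46*18 + 8.13)
ET = 1.12 * 0.3 * 16.4100

5.5138 mm/day


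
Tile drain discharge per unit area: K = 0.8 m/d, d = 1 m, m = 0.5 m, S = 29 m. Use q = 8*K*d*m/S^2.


q = 8*K*d*m/S^2
q = 8*0.8*1*0.5/29^2
q = 3.2000 / 841

0.0038 m/d


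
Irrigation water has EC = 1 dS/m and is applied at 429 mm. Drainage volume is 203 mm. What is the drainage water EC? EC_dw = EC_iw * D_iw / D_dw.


EC_dw = EC_iw * D_iw / D_dw
EC_dw = 1 * 429 / 203
EC_dw = 429 / 203

2.1133 dS/m


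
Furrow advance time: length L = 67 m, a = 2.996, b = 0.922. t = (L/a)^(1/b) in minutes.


t = (L/a)^(1/b)
t = (67/2.996)^(1/0.922)
t = 22.363151^(1/0.922)

29.0872 min


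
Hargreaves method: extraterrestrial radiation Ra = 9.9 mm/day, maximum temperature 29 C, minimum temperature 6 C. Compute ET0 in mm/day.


Tmean = (Tmax + Tmin)/2 = (29 + 6)/2 = 17.5
ET0 = 0.0023 * 9.9 * (17.5 + 17.8) * sqrt(29 - 6)
ET0 = 0.0023 * 9.9 * 35.3 * 4.795832

3.8548 mm/day


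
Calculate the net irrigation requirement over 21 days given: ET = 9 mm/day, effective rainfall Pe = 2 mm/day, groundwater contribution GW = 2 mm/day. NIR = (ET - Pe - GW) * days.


Daily deficit = ET - Pe - GW = 9 - 2 - 2 = 5 mm/day
NIR = 5 * 21 = 105 mm

105.0000 mm


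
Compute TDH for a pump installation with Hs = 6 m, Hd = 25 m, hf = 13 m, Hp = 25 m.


TDH = Hs + Hd + hf + Hp = 6 + 25 + 13 + 25 = 69

69 m


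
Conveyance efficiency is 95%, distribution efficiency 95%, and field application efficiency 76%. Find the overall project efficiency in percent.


Ec = 0.95, Eb = 0.95, Ea = 0.76
E = 0.95 * 0.95 * 0.76 * 100 = 68.5900%

68.5900 %


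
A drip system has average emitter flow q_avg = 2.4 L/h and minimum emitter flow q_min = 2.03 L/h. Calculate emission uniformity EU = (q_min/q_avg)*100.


EU = (q_min/q_avg)*100 = (2.03/2.4)*100 = 84.5833%

84.5833 %


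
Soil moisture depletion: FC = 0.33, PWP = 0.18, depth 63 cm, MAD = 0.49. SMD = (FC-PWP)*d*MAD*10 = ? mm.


SMD = (FC - PWP) * d * MAD * 10
SMD = (0.33 - 0.18) * 63 * 0.49 * 10
SMD = 0.1500 * 63 * 0.49 * 10

46.3050 mm


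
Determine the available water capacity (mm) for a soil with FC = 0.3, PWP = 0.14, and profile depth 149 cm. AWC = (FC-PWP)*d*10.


AWC = (FC - PWP) * d * 10
AWC = (0.3 - 0.14) * 149 * 10
AWC = 0.1600 * 149 * 10

238.4000 mm


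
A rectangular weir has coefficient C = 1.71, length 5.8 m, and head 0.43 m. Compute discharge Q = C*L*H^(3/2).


Q = C * L * H^(3/2) = 1.71 * 5.8 * 0.43^1.5 = 1.71 * 5.8 * 0.281970

2.7966 m^3/s


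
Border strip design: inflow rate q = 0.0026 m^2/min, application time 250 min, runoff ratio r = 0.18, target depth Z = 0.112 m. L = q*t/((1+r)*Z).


L = q*t/((1+r)*Z)
L = 0.0026*250/((1+0.18)*0.112)
L = 0.65/0.13216

4.9183 m


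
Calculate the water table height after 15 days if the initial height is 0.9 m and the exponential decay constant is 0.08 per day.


m = m0 * exp(-k*t)
m = 0.9 * exp(-0.08 * 15)
m = 0.9 * exp(-1.2000)

0.2711 m


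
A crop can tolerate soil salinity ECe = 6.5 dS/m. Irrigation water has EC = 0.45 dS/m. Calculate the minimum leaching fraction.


LR = ECiw / (5*ECe - ECiw)
LR = 0.45 / (5*6.5 - 0.45)
LR = 0.45 / 32.0500

0.0140


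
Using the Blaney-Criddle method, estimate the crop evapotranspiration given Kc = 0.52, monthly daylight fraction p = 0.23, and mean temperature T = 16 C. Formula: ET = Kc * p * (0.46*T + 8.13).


ET = Kc * p * (0.46*T + 8.13)
ET = 0.52 * 0.23 * (0.46*16 + 8.13)
ET = 0.52 * 0.23 * 15.4900

1.8526 mm/day


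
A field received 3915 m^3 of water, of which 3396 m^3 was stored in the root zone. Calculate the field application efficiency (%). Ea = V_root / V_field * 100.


Ea = V_root / V_field * 100 = 3396 / 3915 * 100 = 86.7433%

86.7433 %


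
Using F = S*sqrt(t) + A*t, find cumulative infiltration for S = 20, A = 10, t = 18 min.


F = S*sqrt(t) + A*t
F = 20*sqrt(18) + 10*18
F = 20*4.242641 + 180

264.8528 mm


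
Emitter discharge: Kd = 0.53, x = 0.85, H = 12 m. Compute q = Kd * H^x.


q = Kd * H^x = 0.53 * 12^0.85 = 0.53 * 8.266165

4.3811 L/h


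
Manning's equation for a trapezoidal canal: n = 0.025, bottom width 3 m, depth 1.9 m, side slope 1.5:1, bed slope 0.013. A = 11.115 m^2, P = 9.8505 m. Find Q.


R = A/P = 11.115/9.8505 = 1.128369
Q = (1/0.025) * 11.115 * 1.128369^(2/3) * 0.013^0.5

54.9425 m^3/s


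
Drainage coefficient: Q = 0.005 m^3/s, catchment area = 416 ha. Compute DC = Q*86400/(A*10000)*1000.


DC = Q * 86400 / (A * 10000) * 1000
DC = 0.005 * 86400 / (416 * 10000) * 1000
DC = 432000.0000 / 4160000

0.1038 mm/day


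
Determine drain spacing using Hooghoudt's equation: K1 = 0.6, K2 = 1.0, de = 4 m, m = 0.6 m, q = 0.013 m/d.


S^2 = 8*K2*de*m/q + 4*K1*m^2/q
S^2 = 8*1.0*4*0.6/0.013 + 4*0.6*0.6^2/0.013
S = sqrt(1543.3846)

39.2859 m


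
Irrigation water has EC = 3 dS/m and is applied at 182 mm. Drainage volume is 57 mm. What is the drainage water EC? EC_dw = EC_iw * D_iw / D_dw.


EC_dw = EC_iw * D_iw / D_dw
EC_dw = 3 * 182 / 57
EC_dw = 546 / 57

9.5789 dS/m


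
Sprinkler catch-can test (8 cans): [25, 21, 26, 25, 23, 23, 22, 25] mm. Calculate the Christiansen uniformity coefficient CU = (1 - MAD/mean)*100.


mean = 23.750000 mm
MAD = 1.500000 mm
CU = (1 - 1.500000/23.750000)*100

93.6842 %


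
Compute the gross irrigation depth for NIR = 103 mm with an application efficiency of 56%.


Ea = 56% = 0.56
GID = NIR / Ea = 103 / 0.56 = 183.9286 mm

183.9286 mm


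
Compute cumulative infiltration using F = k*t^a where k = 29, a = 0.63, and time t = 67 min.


F = k * t^a = 29 * 67^0.63
F = 29 * 14.139274

410.0389 mm


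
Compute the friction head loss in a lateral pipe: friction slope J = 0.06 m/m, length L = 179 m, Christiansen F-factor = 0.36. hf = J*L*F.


hf = J * L * F = 0.06 * 179 * 0.36 = 3.8664 m

3.8664 m


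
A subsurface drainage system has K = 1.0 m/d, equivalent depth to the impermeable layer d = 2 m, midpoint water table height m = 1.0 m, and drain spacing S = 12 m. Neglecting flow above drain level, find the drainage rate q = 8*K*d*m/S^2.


q = 8*K*d*m/S^2
q = 8*1.0*2*1.0/12^2
q = 16.0000 / 144

0.1111 m/d


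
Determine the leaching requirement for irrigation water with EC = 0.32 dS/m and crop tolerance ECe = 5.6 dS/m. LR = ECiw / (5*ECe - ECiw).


LR = ECiw / (5*ECe - ECiw)
LR = 0.32 / (5*5.6 - 0.32)
LR = 0.32 / 27.6800

0.0116


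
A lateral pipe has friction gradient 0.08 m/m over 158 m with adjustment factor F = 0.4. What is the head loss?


hf = J * L * F = 0.08 * 158 * 0.4 = 5.0560 m

5.0560 m


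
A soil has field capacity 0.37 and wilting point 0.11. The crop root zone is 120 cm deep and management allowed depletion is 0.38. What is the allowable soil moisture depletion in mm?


SMD = (FC - PWP) * d * MAD * 10
SMD = (0.37 - 0.11) * 120 * 0.38 * 10
SMD = 0.2600 * 120 * 0.38 * 10

118.5600 mm


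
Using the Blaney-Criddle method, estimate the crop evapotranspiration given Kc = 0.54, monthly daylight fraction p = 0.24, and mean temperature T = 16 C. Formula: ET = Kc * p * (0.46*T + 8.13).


ET = Kc * p * (0.46*T + 8.13)
ET = 0.54 * 0.24 * (0.46*16 + 8.13)
ET = 0.54 * 0.24 * 15.4900

2.0075 mm/day


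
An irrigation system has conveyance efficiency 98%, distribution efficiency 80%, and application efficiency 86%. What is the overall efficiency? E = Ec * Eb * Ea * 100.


Ec = 0.98, Eb = 0.8, Ea = 0.86
E = 0.98 * 0.8 * 0.86 * 100 = 67.4240%

67.4240 %


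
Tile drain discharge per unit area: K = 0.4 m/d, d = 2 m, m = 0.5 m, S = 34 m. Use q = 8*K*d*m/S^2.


q = 8*K*d*m/S^2
q = 8*0.4*2*0.5/34^2
q = 3.2000 / 1156

0.0028 m/d


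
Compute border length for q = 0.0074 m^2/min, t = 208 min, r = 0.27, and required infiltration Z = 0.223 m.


L = q*t/((1+r)*Z)
L = 0.0074*208/((1+0.27)*0.223)
L = 1.5392/0.28321

5.4348 m


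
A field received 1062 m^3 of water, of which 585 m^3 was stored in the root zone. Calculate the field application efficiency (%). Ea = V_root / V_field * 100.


Ea = V_root / V_field * 100 = 585 / 1062 * 100 = 55.0847%

55.0847 %


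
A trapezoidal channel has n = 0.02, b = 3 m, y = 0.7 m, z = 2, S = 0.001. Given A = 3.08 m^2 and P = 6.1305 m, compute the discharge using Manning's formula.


R = A/P = 3.08/6.1305 = 0.502406
Q = (1/0.02) * 3.08 * 0.502406^(2/3) * 0.001^0.5

3.0777 m^3/s


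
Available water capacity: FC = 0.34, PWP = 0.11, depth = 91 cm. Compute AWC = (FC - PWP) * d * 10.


AWC = (FC - PWP) * d * 10
AWC = (0.34 - 0.11) * 91 * 10
AWC = 0.2300 * 91 * 10

209.3000 mm


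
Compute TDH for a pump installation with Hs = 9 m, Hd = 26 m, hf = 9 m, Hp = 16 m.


TDH = Hs + Hd + hf + Hp = 9 + 26 + 9 + 16 = 60

60 m


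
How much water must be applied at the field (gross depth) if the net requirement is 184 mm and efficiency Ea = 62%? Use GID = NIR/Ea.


Ea = 62% = 0.62
GID = NIR / Ea = 184 / 0.62 = 296.7742 mm

296.7742 mm


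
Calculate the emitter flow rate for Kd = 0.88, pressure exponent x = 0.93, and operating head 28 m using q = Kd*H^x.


q = Kd * H^x = 0.88 * 28^0.93 = 0.88 * 22.174660

19.5137 L/h


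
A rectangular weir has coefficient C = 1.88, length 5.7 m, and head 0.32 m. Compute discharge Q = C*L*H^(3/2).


Q = C * L * H^(3/2) = 1.88 * 5.7 * 0.32^1.5 = 1.88 * 5.7 * 0.181019

1.9398 m^3/s


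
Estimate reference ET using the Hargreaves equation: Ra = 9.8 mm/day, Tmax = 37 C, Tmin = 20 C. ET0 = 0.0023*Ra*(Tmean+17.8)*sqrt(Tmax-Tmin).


Tmean = (Tmax + Tmin)/2 = (37 + 20)/2 = 28.5
ET0 = 0.0023 * 9.8 * (28.5 + 17.8) * sqrt(37 - 20)
ET0 = 0.0023 * 9.8 * 46.3 * 4.123106

4.3029 mm/day


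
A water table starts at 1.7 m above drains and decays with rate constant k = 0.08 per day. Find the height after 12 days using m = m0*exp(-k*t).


m = m0 * exp(-k*t)
m = 1.7 * exp(-0.08 * 12)
m = 1.7 * exp(-0.9600)

0.6509 m


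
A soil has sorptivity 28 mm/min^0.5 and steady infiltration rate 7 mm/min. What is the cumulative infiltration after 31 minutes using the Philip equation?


F = S*sqrt(t) + A*t
F = 28*sqrt(31) + 7*31
F = 28*5.567764 + 217

372.8974 mm


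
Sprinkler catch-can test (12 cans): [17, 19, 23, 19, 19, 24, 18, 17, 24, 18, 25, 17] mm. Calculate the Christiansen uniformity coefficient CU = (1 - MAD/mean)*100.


mean = 20.000000 mm
MAD = 2.666667 mm
CU = (1 - 2.666667/20.000000)*100

86.6667 %


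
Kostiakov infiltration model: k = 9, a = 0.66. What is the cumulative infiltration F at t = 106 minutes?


F = k * t^a = 9 * 106^0.66
F = 9 * 21.712102

195.4089 mm


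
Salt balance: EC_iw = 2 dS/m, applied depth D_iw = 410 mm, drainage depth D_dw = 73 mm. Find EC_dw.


EC_dw = EC_iw * D_iw / D_dw
EC_dw = 2 * 410 / 73
EC_dw = 820 / 73

11.2329 dS/m


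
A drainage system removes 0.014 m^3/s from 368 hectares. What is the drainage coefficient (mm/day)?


DC = Q * 86400 / (A * 10000) * 1000
DC = 0.014 * 86400 / (368 * 10000) * 1000
DC = 1209600.0000 / 3680000

0.3287 mm/day


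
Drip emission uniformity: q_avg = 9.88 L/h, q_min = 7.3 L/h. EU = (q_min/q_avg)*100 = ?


EU = (q_min/q_avg)*100 = (7.3/9.88)*100 = 73.8866%

73.8866 %


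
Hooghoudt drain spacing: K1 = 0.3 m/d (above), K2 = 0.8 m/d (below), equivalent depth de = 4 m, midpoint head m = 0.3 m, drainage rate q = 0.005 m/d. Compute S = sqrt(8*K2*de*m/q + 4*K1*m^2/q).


S^2 = 8*K2*de*m/q + 4*K1*m^2/q
S^2 = 8*0.8*4*0.3/0.005 + 4*0.3*0.3^2/0.005
S = sqrt(1557.6000)

39.4664 m


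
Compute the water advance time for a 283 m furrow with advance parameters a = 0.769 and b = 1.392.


t = (L/a)^(1/b)
t = (283/0.769)^(1/1.392)
t = 368.010403^(1/1.392)

69.7092 min


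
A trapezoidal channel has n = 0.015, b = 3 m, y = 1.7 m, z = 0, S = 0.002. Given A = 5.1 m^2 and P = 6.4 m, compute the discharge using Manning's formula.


R = A/P = 5.1/6.4 = 0.796875
Q = (1/0.015) * 5.1 * 0.796875^(2/3) * 0.002^0.5

13.0694 m^3/s


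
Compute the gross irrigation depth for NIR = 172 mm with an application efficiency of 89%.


Ea = 89% = 0.89
GID = NIR / Ea = 172 / 0.89 = 193.2584 mm

193.2584 mm


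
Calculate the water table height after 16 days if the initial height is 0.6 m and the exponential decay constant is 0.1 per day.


m = m0 * exp(-k*t)
m = 0.6 * exp(-0.1 * 16)
m = 0.6 * exp(-1.6000)

0.1211 m


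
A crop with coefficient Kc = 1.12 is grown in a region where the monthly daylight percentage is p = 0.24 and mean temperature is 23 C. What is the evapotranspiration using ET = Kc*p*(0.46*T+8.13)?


ET = Kc * p * (0.46*T + 8.13)
ET = 1.12 * 0.24 * (0.46*23 + 8.13)
ET = 1.12 * 0.24 * 18.7100

5.0292 mm/day


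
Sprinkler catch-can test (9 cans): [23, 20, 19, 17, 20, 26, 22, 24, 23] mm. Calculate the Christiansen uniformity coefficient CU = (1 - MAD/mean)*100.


mean = 21.555556 mm
MAD = 2.271605 mm
CU = (1 - 2.271605/21.555556)*100

89.4616 %


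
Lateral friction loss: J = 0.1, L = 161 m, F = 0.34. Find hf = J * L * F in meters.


hf = J * L * F = 0.1 * 161 * 0.34 = 5.4740 m

5.4740 m


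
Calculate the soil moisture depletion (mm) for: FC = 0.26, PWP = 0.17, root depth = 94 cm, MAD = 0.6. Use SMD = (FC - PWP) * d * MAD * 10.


SMD = (FC - PWP) * d * MAD * 10
SMD = (0.26 - 0.17) * 94 * 0.6 * 10
SMD = 0.0900 * 94 * 0.6 * 10

50.7600 mm


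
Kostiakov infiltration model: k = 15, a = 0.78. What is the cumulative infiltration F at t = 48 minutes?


F = k * t^a = 15 * 48^0.78
F = 15 * 20.481802

307.2270 mm


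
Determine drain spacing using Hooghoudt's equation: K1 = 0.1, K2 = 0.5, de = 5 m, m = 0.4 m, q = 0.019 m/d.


S^2 = 8*K2*de*m/q + 4*K1*m^2/q
S^2 = 8*0.5*5*0.4/0.019 + 4*0.1*0.4^2/0.019
S = sqrt(424.4211)

20.6015 m


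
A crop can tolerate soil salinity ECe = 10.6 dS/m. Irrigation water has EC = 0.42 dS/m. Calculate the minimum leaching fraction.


LR = ECiw / (5*ECe - ECiw)
LR = 0.42 / (5*10.6 - 0.42)
LR = 0.42 / 52.5800

0.0080


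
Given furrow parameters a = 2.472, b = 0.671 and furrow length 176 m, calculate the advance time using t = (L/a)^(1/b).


t = (L/a)^(1/b)
t = (176/2.472)^(1/0.671)
t = 71.197411^(1/0.671)

576.4364 min


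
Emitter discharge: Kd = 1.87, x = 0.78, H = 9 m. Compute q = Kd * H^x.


q = Kd * H^x = 1.87 * 9^0.78 = 1.87 * 5.550207

10.3789 L/h


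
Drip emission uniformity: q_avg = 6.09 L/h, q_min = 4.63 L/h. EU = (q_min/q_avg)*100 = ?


EU = (q_min/q_avg)*100 = (4.63/6.09)*100 = 76.0263%

76.0263 %


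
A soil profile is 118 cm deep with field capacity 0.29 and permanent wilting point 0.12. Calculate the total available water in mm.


AWC = (FC - PWP) * d * 10
AWC = (0.29 - 0.12) * 118 * 10
AWC = 0.1700 * 118 * 10

200.6000 mm


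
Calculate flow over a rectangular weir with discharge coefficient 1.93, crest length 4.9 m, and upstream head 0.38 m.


Q = C * L * H^(3/2) = 1.93 * 4.9 * 0.38^1.5 = 1.93 * 4.9 * 0.234248

2.2153 m^3/s


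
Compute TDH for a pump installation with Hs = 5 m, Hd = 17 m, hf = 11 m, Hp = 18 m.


TDH = Hs + Hd + hf + Hp = 5 + 17 + 11 + 18 = 51

51 m


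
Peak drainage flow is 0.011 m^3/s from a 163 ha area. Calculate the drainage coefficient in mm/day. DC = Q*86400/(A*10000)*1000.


DC = Q * 86400 / (A * 10000) * 1000
DC = 0.011 * 86400 / (163 * 10000) * 1000
DC = 950400.0000 / 1630000

0.5831 mm/day


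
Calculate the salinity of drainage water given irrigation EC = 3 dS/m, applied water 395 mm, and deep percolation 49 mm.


EC_dw = EC_iw * D_iw / D_dw
EC_dw = 3 * 395 / 49
EC_dw = 1185 / 49

24.1837 dS/m


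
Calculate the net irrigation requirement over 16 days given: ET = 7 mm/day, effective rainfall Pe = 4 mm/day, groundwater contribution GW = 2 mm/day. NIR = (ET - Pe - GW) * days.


Daily deficit = ET - Pe - GW = 7 - 4 - 2 = 1 mm/day
NIR = 1 * 16 = 16 mm

16.0000 mm


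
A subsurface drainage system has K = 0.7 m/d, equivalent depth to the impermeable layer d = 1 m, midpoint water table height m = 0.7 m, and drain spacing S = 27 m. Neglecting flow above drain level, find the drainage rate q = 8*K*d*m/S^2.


q = 8*K*d*m/S^2
q = 8*0.7*1*0.7/27^2
q = 3.9200 / 729

0.0054 m/d


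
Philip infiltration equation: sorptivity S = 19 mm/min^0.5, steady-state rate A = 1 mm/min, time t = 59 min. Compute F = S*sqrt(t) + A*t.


F = S*sqrt(t) + A*t
F = 19*sqrt(59) + 1*59
F = 19*7.681146 + 59

204.9418 mm


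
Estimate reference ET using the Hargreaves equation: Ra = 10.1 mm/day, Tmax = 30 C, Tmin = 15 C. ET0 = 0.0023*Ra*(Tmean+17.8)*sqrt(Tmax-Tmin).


Tmean = (Tmax + Tmin)/2 = (30 + 15)/2 = 22.5
ET0 = 0.0023 * 10.1 * (22.5 + 17.8) * sqrt(30 - 15)
ET0 = 0.0023 * 10.1 * 40.3 * 3.872983

3.6258 mm/day


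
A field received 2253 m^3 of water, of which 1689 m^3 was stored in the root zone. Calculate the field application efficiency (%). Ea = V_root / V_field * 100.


Ea = V_root / V_field * 100 = 1689 / 2253 * 100 = 74.9667%

74.9667 %


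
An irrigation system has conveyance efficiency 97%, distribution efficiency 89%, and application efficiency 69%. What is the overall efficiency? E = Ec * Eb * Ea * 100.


Ec = 0.97, Eb = 0.89, Ea = 0.69
E = 0.97 * 0.89 * 0.69 * 100 = 59.5677%

59.5677 %


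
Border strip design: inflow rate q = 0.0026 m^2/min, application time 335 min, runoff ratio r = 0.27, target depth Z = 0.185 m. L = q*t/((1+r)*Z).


L = q*t/((1+r)*Z)
L = 0.0026*335/((1+0.27)*0.185)
L = 0.871/0.23495

3.7072 m


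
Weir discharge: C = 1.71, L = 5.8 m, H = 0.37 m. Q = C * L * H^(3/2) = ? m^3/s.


Q = C * L * H^(3/2) = 1.71 * 5.8 * 0.37^1.5 = 1.71 * 5.8 * 0.225062

2.2322 m^3/s


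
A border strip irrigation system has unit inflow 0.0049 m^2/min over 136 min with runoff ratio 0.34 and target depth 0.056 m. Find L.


L = q*t/((1+r)*Z)
L = 0.0049*136/((1+0.34)*0.056)
L = 0.6664/0.07504

8.8806 m


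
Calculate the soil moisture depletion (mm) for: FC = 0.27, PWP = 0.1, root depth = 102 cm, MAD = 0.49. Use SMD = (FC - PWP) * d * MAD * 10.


SMD = (FC - PWP) * d * MAD * 10
SMD = (0.27 - 0.1) * 102 * 0.49 * 10
SMD = 0.1700 * 102 * 0.49 * 10

84.9660 mm


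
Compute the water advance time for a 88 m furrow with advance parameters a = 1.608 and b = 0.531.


t = (L/a)^(1/b)
t = (88/1.608)^(1/0.531)
t = 54.726368^(1/0.531)

1876.8950 min


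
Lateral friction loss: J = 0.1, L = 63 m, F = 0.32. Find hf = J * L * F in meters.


hf = J * L * F = 0.1 * 63 * 0.32 = 2.0160 m

2.0160 m


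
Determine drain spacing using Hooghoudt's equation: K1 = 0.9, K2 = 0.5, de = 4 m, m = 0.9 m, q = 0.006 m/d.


S^2 = 8*K2*de*m/q + 4*K1*m^2/q
S^2 = 8*0.5*4*0.9/0.006 + 4*0.9*0.9^2/0.006
S = sqrt(2886.0000)

53.7215 m


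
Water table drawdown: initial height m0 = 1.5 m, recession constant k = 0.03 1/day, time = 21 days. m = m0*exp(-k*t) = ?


m = m0 * exp(-k*t)
m = 1.5 * exp(-0.03 * 21)
m = 1.5 * exp(-0.6300)

0.7989 m


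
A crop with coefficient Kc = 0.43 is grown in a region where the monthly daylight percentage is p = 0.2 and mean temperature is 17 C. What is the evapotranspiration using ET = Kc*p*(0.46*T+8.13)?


ET = Kc * p * (0.46*T + 8.13)
ET = 0.43 * 0.2 * (0.46*17 + 8.13)
ET = 0.43 * 0.2 * 15.9500

1.3717 mm/day


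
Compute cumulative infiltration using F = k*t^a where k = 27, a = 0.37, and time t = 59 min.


F = k * t^a = 27 * 59^0.37
F = 27 * 4.520799

122.0616 mm


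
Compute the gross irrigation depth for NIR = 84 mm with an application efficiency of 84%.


Ea = 84% = 0.84
GID = NIR / Ea = 84 / 0.84 = 100.0000 mm

100.0000 mm


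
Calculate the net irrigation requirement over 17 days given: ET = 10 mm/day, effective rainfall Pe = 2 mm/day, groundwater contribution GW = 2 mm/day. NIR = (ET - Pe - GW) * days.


Daily deficit = ET - Pe - GW = 10 - 2 - 2 = 6 mm/day
NIR = 6 * 17 = 102 mm

102.0000 mm


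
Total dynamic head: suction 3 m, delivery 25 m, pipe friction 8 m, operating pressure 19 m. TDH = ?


TDH = Hs + Hd + hf + Hp = 3 + 25 + 8 + 19 = 55

55 m


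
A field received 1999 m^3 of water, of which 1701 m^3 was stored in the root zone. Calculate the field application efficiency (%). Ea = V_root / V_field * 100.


Ea = V_root / V_field * 100 = 1701 / 1999 * 100 = 85.0925%

85.0925 %


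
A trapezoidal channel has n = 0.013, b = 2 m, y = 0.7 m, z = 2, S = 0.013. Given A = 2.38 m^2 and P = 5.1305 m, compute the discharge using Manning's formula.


R = A/P = 2.38/5.1305 = 0.463892
Q = (1/0.013) * 2.38 * 0.463892^(2/3) * 0.013^0.5

12.5088 m^3/s


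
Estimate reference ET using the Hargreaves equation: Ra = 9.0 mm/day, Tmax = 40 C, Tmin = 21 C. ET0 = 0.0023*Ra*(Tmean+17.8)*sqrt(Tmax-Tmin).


Tmean = (Tmax + Tmin)/2 = (40 + 21)/2 = 30.5
ET0 = 0.0023 * 9.0 * (30.5 + 17.8) * sqrt(40 - 21)
ET0 = 0.0023 * 9.0 * 48.3 * 4.358899

4.3581 mm/day


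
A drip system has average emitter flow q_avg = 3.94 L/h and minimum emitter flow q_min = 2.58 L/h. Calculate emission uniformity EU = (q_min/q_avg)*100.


EU = (q_min/q_avg)*100 = (2.58/3.94)*100 = 65.4822%

65.4822 %


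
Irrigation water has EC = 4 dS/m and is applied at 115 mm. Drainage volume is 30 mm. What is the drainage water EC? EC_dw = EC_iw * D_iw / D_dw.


EC_dw = EC_iw * D_iw / D_dw
EC_dw = 4 * 115 / 30
EC_dw = 460 / 30

15.3333 dS/m


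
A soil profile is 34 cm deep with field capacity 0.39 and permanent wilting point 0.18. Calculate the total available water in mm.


AWC = (FC - PWP) * d * 10
AWC = (0.39 - 0.18) * 34 * 10
AWC = 0.2100 * 34 * 10

71.4000 mm


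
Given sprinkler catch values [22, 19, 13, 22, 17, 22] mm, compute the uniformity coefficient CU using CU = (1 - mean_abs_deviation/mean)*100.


mean = 19.166667 mm
MAD = 2.833333 mm
CU = (1 - 2.833333/19.166667)*100

85.2174 %


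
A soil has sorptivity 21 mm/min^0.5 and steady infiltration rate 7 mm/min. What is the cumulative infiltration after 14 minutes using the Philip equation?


F = S*sqrt(t) + A*t
F = 21*sqrt(14) + 7*14
F = 21*3.741657 + 98

176.5748 mm


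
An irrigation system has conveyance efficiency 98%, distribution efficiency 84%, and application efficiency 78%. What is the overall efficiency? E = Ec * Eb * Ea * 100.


Ec = 0.98, Eb = 0.84, Ea = 0.78
E = 0.98 * 0.84 * 0.78 * 100 = 64.2096%

64.2096 %


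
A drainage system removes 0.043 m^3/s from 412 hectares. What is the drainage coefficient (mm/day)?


DC = Q * 86400 / (A * 10000) * 1000
DC = 0.043 * 86400 / (412 * 10000) * 1000
DC = 3715200.0000 / 4120000

0.9017 mm/day


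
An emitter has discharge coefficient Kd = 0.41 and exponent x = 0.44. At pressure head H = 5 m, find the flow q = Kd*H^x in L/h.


q = Kd * H^x = 0.41 * 5^0.44 = 0.41 * 2.030237

0.8324 L/h


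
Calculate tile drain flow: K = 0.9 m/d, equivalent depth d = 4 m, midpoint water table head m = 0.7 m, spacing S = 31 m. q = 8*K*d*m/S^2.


q = 8*K*d*m/S^2
q = 8*0.9*4*0.7/31^2
q = 20.1600 / 961

0.0210 m/d


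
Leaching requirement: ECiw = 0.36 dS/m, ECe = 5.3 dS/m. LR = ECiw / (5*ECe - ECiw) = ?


LR = ECiw / (5*ECe - ECiw)
LR = 0.36 / (5*5.3 - 0.36)
LR = 0.36 / 26.1400

0.0138


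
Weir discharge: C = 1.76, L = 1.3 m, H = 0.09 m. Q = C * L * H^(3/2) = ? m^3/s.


Q = C * L * H^(3/2) = 1.76 * 1.3 * 0.09^1.5 = 1.76 * 1.3 * 0.027000

0.0618 m^3/s


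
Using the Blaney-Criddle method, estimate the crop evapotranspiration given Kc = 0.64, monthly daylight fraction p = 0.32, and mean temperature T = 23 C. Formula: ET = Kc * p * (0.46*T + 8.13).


ET = Kc * p * (0.46*T + 8.13)
ET = 0.64 * 0.32 * (0.46*23 + 8.13)
ET = 0.64 * 0.32 * 18.7100

3.8318 mm/day


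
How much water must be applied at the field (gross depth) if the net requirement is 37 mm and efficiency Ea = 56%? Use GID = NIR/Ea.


Ea = 56% = 0.56
GID = NIR / Ea = 37 / 0.56 = 66.0714 mm

66.0714 mm


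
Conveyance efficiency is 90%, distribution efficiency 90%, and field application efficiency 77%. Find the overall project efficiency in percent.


Ec = 0.9, Eb = 0.9, Ea = 0.77
E = 0.9 * 0.9 * 0.77 * 100 = 62.3700%

62.3700 %


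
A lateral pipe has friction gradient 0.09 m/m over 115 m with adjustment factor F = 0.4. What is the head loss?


hf = J * L * F = 0.09 * 115 * 0.4 = 4.1400 m

4.1400 m


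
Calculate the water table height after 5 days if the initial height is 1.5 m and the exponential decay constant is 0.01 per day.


m = m0 * exp(-k*t)
m = 1.5 * exp(-0.01 * 5)
m = 1.5 * exp(-0.0500)

1.4268 m


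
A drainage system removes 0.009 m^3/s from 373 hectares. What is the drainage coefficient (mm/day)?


DC = Q * 86400 / (A * 10000) * 1000
DC = 0.009 * 86400 / (373 * 10000) * 1000
DC = 777600.0000 / 3730000

0.2085 mm/day


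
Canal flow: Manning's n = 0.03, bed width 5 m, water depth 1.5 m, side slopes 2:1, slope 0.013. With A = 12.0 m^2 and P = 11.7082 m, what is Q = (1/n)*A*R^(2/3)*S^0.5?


R = A/P = 12.0/11.7082 = 1.024923
Q = (1/0.03) * 12.0 * 1.024923^(2/3) * 0.013^0.5

46.3617 m^3/s


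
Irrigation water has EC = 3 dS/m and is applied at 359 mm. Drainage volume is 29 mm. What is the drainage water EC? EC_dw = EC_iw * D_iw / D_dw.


EC_dw = EC_iw * D_iw / D_dw
EC_dw = 3 * 359 / 29
EC_dw = 1077 / 29

37.1379 dS/m


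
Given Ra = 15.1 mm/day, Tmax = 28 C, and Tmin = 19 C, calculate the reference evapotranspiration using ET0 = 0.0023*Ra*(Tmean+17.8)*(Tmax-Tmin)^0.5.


Tmean = (Tmax + Tmin)/2 = (28 + 19)/2 = 23.5
ET0 = 0.0023 * 15.1 * (23.5 + 17.8) * sqrt(28 - 19)
ET0 = 0.0023 * 15.1 * 41.3 * 3.000000

4.3030 mm/day


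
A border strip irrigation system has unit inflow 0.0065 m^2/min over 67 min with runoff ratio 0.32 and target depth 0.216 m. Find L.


L = q*t/((1+r)*Z)
L = 0.0065*67/((1+0.32)*0.216)
L = 0.4355/0.28512

1.5274 m


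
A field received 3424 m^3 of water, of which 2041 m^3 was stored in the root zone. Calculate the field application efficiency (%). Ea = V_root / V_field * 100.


Ea = V_root / V_field * 100 = 2041 / 3424 * 100 = 59.6086%

59.6086 %


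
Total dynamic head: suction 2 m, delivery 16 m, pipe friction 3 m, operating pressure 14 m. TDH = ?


TDH = Hs + Hd + hf + Hp = 2 + 16 + 3 + 14 = 35

35 m


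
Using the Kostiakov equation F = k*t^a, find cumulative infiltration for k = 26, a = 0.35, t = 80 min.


F = k * t^a = 26 * 80^0.35
F = 26 * 4.635339

120.5188 mm


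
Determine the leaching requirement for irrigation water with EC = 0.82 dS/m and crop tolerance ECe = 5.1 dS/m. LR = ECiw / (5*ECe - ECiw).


LR = ECiw / (5*ECe - ECiw)
LR = 0.82 / (5*5.1 - 0.82)
LR = 0.82 / 24.6800

0.0332


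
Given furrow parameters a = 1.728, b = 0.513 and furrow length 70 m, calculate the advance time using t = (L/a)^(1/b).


t = (L/a)^(1/b)
t = (70/1.728)^(1/0.513)
t = 40.509259^(1/0.513)

1360.2982 min


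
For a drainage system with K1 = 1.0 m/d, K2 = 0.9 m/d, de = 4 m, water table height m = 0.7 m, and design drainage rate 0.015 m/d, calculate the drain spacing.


S^2 = 8*K2*de*m/q + 4*K1*m^2/q
S^2 = 8*0.9*4*0.7/0.015 + 4*1.0*0.7^2/0.015
S = sqrt(1474.6667)

38.4014 m


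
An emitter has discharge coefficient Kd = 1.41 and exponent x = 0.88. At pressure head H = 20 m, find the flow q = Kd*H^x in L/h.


q = Kd * H^x = 1.41 * 20^0.88 = 1.41 * 13.960674

19.6846 L/h


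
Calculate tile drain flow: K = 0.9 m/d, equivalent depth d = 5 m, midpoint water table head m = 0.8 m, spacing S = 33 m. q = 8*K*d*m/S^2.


q = 8*K*d*m/S^2
q = 8*0.9*5*0.8/33^2
q = 28.8000 / 1089

0.0264 m/d


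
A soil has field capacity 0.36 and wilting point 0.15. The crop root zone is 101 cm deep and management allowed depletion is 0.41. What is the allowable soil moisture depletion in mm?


SMD = (FC - PWP) * d * MAD * 10
SMD = (0.36 - 0.15) * 101 * 0.41 * 10
SMD = 0.2100 * 101 * 0.41 * 10

86.9610 mm


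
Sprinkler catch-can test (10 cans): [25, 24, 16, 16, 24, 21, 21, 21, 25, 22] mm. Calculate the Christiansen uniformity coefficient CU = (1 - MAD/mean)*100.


mean = 21.500000 mm
MAD = 2.500000 mm
CU = (1 - 2.500000/21.500000)*100

88.3721 %


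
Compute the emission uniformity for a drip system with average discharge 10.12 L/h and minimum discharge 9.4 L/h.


EU = (q_min/q_avg)*100 = (9.4/10.12)*100 = 92.8854%

92.8854 %


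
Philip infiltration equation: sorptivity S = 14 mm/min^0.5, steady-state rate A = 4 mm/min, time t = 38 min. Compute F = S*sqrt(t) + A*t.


F = S*sqrt(t) + A*t
F = 14*sqrt(38) + 4*38
F = 14*6.164414 + 152

238.3018 mm


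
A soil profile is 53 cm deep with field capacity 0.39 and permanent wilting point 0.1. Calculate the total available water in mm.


AWC = (FC - PWP) * d * 10
AWC = (0.39 - 0.1) * 53 * 10
AWC = 0.2900 * 53 * 10

153.7000 mm


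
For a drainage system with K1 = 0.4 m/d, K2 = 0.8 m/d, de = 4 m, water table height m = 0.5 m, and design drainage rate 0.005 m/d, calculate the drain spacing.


S^2 = 8*K2*de*m/q + 4*K1*m^2/q
S^2 = 8*0.8*4*0.5/0.005 + 4*0.4*0.5^2/0.005
S = sqrt(2640.0000)

51.3809 m


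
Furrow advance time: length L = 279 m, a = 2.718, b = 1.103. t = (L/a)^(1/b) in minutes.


t = (L/a)^(1/b)
t = (279/2.718)^(1/1.103)
t = 102.649007^(1/1.103)

66.6087 min


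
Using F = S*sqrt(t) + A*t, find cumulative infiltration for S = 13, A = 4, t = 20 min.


F = S*sqrt(t) + A*t
F = 13*sqrt(20) + 4*20
F = 13*4.472136 + 80

138.1378 mm


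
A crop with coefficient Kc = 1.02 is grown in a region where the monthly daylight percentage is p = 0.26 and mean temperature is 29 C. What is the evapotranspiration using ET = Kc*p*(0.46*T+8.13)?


ET = Kc * p * (0.46*T + 8.13)
ET = 1.02 * 0.26 * (0.46*29 + 8.13)
ET = 1.02 * 0.26 * 21.4700

5.6938 mm/day


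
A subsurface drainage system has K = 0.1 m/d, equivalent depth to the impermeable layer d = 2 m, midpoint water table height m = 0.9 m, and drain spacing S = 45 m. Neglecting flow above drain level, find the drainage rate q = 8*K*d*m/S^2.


q = 8*K*d*m/S^2
q = 8*0.1*2*0.9/45^2
q = 1.4400 / 2025

7.1111e-04 m/d


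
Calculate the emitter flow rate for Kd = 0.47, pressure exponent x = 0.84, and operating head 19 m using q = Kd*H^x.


q = Kd * H^x = 0.47 * 19^0.84 = 0.47 * 11.861866

5.5751 L/h


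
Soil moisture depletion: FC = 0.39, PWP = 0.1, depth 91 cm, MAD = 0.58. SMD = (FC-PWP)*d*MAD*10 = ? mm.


SMD = (FC - PWP) * d * MAD * 10
SMD = (0.39 - 0.1) * 91 * 0.58 * 10
SMD = 0.2900 * 91 * 0.58 * 10

153.0620 mm


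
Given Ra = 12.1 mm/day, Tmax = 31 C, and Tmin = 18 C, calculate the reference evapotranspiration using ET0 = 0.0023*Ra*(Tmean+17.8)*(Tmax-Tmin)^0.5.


Tmean = (Tmax + Tmin)/2 = (31 + 18)/2 = 24.5
ET0 = 0.0023 * 12.1 * (24.5 + 17.8) * sqrt(31 - 18)
ET0 = 0.0023 * 12.1 * 42.3 * 3.605551

4.2445 mm/day


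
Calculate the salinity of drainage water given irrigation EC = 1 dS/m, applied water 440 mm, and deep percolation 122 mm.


EC_dw = EC_iw * D_iw / D_dw
EC_dw = 1 * 440 / 122
EC_dw = 440 / 122

3.6066 dS/m


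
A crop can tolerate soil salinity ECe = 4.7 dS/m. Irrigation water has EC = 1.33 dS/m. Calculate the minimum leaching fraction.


LR = ECiw / (5*ECe - ECiw)
LR = 1.33 / (5*4.7 - 1.33)
LR = 1.33 / 22.1700

0.0600


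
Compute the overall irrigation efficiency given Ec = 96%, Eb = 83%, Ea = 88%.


Ec = 0.96, Eb = 0.83, Ea = 0.88
E = 0.96 * 0.83 * 0.88 * 100 = 70.1184%

70.1184 %


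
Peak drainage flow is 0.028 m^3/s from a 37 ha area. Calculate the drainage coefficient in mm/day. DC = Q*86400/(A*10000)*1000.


DC = Q * 86400 / (A * 10000) * 1000
DC = 0.028 * 86400 / (37 * 10000) * 1000
DC = 2419200.0000 / 370000

6.5384 mm/day


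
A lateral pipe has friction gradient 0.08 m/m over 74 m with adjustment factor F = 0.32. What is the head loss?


hf = J * L * F = 0.08 * 74 * 0.32 = 1.8944 m

1.8944 m


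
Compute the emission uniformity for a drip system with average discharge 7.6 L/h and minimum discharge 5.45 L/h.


EU = (q_min/q_avg)*100 = (5.45/7.6)*100 = 71.7105%

71.7105 %


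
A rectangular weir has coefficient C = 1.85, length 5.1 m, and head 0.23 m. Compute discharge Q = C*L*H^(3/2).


Q = C * L * H^(3/2) = 1.85 * 5.1 * 0.23^1.5 = 1.85 * 5.1 * 0.110304

1.0407 m^3/s


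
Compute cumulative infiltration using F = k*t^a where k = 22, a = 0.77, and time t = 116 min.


F = k * t^a = 22 * 116^0.77
F = 22 * 38.871621

855.1757 mm


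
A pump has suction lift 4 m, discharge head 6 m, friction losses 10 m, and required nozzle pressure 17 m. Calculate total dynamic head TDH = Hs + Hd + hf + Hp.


TDH = Hs + Hd + hf + Hp = 4 + 6 + 10 + 17 = 37

37 m


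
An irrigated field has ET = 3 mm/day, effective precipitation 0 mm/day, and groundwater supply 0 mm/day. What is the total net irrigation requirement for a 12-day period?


Daily deficit = ET - Pe - GW = 3 - 0 - 0 = 3 mm/day
NIR = 3 * 12 = 36 mm

36.0000 mm
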